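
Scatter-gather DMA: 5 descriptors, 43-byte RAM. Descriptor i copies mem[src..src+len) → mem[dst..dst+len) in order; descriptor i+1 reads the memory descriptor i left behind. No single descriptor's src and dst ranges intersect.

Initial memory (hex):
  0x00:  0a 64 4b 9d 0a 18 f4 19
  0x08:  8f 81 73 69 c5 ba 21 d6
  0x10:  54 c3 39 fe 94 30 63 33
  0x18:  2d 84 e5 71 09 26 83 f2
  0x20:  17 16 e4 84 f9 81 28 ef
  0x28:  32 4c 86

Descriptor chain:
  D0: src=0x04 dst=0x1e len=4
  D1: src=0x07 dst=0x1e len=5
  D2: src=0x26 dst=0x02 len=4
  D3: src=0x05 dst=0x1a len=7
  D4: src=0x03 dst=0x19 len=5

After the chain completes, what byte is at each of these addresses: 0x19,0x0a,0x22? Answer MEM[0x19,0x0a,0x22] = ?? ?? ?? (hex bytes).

MEM[0x19,0x0a,0x22] = ef 73 69

#0 dst[0x1e+4] := {0x0a,0x18,0xf4,0x19}
#1 dst[0x1e+5] := {0x19,0x8f,0x81,0x73,0x69}
#2 dst[0x02+4] := {0x28,0xef,0x32,0x4c}
#3 dst[0x1a+7] := {0x4c,0xf4,0x19,0x8f,0x81,0x73,0x69}
#4 dst[0x19+5] := {0xef,0x32,0x4c,0xf4,0x19}
query mem[0x19]=0xef, mem[0x0a]=0x73, mem[0x22]=0x69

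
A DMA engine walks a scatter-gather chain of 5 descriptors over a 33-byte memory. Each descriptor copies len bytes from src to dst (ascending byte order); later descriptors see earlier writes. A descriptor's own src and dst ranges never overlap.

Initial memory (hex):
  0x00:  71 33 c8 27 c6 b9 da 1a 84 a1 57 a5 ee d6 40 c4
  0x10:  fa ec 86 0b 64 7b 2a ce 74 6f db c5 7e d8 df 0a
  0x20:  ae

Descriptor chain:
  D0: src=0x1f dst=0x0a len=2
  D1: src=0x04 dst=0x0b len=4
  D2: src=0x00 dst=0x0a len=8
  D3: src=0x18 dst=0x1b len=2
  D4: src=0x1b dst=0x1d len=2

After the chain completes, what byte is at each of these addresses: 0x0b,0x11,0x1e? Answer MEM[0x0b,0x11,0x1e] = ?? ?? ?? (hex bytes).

MEM[0x0b,0x11,0x1e] = 33 1a 6f

  after D0: wrote 2B at 0x0a = 0aae
  after D1: wrote 4B at 0x0b = c6b9da1a
  after D2: wrote 8B at 0x0a = 7133c827c6b9da1a
  after D3: wrote 2B at 0x1b = 746f
  after D4: wrote 2B at 0x1d = 746f
query mem[0x0b]=0x33, mem[0x11]=0x1a, mem[0x1e]=0x6f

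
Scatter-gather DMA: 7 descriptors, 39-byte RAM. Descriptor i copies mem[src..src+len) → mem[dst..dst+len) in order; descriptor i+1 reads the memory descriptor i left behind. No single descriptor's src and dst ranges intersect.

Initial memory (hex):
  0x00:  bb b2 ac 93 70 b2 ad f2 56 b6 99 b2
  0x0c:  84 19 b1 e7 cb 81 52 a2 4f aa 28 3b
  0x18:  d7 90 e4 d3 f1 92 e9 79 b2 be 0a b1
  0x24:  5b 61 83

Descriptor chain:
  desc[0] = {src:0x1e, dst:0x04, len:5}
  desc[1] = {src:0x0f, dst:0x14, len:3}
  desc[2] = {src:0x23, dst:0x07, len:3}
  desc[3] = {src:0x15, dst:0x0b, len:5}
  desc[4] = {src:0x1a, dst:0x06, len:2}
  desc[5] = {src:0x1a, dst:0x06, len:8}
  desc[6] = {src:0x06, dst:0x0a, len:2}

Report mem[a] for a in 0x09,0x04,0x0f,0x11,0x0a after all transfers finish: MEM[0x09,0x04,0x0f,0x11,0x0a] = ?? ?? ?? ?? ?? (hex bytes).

D0: mem[0x04..0x08] <- [e9 79 b2 be 0a]
D1: mem[0x14..0x16] <- [e7 cb 81]
D2: mem[0x07..0x09] <- [b1 5b 61]
D3: mem[0x0b..0x0f] <- [cb 81 3b d7 90]
D4: mem[0x06..0x07] <- [e4 d3]
D5: mem[0x06..0x0d] <- [e4 d3 f1 92 e9 79 b2 be]
D6: mem[0x0a..0x0b] <- [e4 d3]
query mem[0x09]=0x92, mem[0x04]=0xe9, mem[0x0f]=0x90, mem[0x11]=0x81, mem[0x0a]=0xe4

MEM[0x09,0x04,0x0f,0x11,0x0a] = 92 e9 90 81 e4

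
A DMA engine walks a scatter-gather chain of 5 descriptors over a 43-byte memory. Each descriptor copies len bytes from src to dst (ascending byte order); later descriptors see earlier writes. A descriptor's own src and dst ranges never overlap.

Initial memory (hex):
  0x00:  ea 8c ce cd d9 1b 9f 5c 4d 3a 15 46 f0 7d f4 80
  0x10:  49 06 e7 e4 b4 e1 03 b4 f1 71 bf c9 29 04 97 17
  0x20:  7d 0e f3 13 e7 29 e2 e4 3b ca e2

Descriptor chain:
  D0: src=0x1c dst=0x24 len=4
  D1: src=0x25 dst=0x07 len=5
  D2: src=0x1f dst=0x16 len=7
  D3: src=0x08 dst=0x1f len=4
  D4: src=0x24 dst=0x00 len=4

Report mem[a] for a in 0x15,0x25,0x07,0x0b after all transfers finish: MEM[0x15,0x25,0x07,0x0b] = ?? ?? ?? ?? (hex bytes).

#0 dst[0x24+4] := {0x29,0x04,0x97,0x17}
#1 dst[0x07+5] := {0x04,0x97,0x17,0x3b,0xca}
#2 dst[0x16+7] := {0x17,0x7d,0x0e,0xf3,0x13,0x29,0x04}
#3 dst[0x1f+4] := {0x97,0x17,0x3b,0xca}
#4 dst[0x00+4] := {0x29,0x04,0x97,0x17}
query mem[0x15]=0xe1, mem[0x25]=0x04, mem[0x07]=0x04, mem[0x0b]=0xca

MEM[0x15,0x25,0x07,0x0b] = e1 04 04 ca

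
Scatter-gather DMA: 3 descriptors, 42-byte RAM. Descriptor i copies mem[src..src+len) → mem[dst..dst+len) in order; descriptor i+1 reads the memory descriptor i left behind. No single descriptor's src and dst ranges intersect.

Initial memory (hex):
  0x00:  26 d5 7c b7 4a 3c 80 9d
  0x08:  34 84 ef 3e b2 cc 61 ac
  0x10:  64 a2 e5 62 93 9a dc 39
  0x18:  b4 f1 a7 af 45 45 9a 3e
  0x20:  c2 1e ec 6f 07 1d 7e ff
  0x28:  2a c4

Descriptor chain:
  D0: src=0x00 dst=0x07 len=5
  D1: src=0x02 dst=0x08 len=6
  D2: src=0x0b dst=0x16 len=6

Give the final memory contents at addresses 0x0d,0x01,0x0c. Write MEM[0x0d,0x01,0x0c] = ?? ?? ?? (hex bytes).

[0] 0x00->0x07 len=5 : 26 d5 7c b7 4a
[1] 0x02->0x08 len=6 : 7c b7 4a 3c 80 26
[2] 0x0b->0x16 len=6 : 3c 80 26 61 ac 64
query mem[0x0d]=0x26, mem[0x01]=0xd5, mem[0x0c]=0x80

MEM[0x0d,0x01,0x0c] = 26 d5 80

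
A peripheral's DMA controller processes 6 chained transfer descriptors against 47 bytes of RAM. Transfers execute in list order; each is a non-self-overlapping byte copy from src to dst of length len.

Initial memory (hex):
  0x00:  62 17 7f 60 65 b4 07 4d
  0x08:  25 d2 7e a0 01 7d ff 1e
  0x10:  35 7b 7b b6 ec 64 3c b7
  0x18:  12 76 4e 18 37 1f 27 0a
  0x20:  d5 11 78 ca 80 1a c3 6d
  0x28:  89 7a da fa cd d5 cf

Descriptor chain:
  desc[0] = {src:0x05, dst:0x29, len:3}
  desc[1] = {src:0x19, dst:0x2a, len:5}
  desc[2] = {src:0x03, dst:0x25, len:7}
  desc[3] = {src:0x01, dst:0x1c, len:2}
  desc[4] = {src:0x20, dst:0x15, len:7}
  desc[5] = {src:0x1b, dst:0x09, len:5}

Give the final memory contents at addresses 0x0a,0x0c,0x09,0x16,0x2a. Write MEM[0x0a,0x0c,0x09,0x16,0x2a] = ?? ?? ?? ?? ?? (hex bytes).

  after D0: wrote 3B at 0x29 = b4074d
  after D1: wrote 5B at 0x2a = 764e18371f
  after D2: wrote 7B at 0x25 = 6065b4074d25d2
  after D3: wrote 2B at 0x1c = 177f
  after D4: wrote 7B at 0x15 = d51178ca806065
  after D5: wrote 5B at 0x09 = 65177f270a
query mem[0x0a]=0x17, mem[0x0c]=0x27, mem[0x09]=0x65, mem[0x16]=0x11, mem[0x2a]=0x25

MEM[0x0a,0x0c,0x09,0x16,0x2a] = 17 27 65 11 25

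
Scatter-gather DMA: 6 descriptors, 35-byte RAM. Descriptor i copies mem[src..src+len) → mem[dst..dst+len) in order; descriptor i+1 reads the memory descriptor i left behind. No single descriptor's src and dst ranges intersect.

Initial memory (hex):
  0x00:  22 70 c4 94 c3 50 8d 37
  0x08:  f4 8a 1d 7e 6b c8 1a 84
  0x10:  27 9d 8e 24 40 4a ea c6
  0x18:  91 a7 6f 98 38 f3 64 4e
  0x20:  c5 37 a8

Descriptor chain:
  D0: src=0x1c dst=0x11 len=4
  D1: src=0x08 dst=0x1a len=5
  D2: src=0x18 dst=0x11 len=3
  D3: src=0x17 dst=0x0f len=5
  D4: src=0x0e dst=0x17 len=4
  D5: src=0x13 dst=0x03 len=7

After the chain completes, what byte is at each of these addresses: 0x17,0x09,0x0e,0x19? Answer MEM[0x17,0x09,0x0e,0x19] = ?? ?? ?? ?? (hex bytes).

#0 dst[0x11+4] := {0x38,0xf3,0x64,0x4e}
#1 dst[0x1a+5] := {0xf4,0x8a,0x1d,0x7e,0x6b}
#2 dst[0x11+3] := {0x91,0xa7,0xf4}
#3 dst[0x0f+5] := {0xc6,0x91,0xa7,0xf4,0x8a}
#4 dst[0x17+4] := {0x1a,0xc6,0x91,0xa7}
#5 dst[0x03+7] := {0x8a,0x4e,0x4a,0xea,0x1a,0xc6,0x91}
query mem[0x17]=0x1a, mem[0x09]=0x91, mem[0x0e]=0x1a, mem[0x19]=0x91

MEM[0x17,0x09,0x0e,0x19] = 1a 91 1a 91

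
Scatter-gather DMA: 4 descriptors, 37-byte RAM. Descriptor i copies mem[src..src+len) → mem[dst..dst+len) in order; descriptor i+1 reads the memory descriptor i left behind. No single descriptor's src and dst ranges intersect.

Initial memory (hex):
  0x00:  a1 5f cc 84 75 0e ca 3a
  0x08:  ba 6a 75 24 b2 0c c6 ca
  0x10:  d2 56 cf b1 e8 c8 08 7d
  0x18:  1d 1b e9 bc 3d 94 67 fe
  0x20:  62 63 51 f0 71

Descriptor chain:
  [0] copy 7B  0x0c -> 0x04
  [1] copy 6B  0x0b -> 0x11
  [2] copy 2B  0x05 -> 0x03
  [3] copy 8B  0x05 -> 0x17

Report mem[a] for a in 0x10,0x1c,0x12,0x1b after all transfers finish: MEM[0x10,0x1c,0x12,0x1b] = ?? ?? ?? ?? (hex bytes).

#0 dst[0x04+7] := {0xb2,0x0c,0xc6,0xca,0xd2,0x56,0xcf}
#1 dst[0x11+6] := {0x24,0xb2,0x0c,0xc6,0xca,0xd2}
#2 dst[0x03+2] := {0x0c,0xc6}
#3 dst[0x17+8] := {0x0c,0xc6,0xca,0xd2,0x56,0xcf,0x24,0xb2}
query mem[0x10]=0xd2, mem[0x1c]=0xcf, mem[0x12]=0xb2, mem[0x1b]=0x56

MEM[0x10,0x1c,0x12,0x1b] = d2 cf b2 56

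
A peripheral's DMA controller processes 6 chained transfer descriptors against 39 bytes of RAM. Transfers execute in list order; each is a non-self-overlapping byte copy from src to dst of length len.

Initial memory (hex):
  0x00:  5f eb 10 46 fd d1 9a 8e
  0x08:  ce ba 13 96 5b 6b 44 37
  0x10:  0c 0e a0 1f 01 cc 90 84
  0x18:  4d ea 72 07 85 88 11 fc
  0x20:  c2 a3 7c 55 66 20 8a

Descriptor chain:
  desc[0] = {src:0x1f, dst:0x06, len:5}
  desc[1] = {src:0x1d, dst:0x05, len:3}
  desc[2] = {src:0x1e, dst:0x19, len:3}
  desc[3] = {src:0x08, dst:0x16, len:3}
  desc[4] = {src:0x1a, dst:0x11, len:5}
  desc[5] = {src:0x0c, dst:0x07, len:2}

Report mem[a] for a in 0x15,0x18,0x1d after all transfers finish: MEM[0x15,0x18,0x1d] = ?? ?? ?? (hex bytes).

MEM[0x15,0x18,0x1d] = 11 55 88

#0 dst[0x06+5] := {0xfc,0xc2,0xa3,0x7c,0x55}
#1 dst[0x05+3] := {0x88,0x11,0xfc}
#2 dst[0x19+3] := {0x11,0xfc,0xc2}
#3 dst[0x16+3] := {0xa3,0x7c,0x55}
#4 dst[0x11+5] := {0xfc,0xc2,0x85,0x88,0x11}
#5 dst[0x07+2] := {0x5b,0x6b}
query mem[0x15]=0x11, mem[0x18]=0x55, mem[0x1d]=0x88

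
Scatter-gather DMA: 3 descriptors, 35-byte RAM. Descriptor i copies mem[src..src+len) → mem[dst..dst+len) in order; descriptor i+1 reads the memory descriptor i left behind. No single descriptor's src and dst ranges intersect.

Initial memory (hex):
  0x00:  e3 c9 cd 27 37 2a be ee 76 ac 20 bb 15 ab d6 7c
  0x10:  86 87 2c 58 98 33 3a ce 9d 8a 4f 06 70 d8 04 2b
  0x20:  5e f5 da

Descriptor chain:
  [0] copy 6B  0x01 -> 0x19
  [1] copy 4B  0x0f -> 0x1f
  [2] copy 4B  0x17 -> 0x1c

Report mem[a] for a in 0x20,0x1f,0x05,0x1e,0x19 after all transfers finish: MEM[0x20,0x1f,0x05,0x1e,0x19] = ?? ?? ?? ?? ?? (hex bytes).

#0 dst[0x19+6] := {0xc9,0xcd,0x27,0x37,0x2a,0xbe}
#1 dst[0x1f+4] := {0x7c,0x86,0x87,0x2c}
#2 dst[0x1c+4] := {0xce,0x9d,0xc9,0xcd}
query mem[0x20]=0x86, mem[0x1f]=0xcd, mem[0x05]=0x2a, mem[0x1e]=0xc9, mem[0x19]=0xc9

MEM[0x20,0x1f,0x05,0x1e,0x19] = 86 cd 2a c9 c9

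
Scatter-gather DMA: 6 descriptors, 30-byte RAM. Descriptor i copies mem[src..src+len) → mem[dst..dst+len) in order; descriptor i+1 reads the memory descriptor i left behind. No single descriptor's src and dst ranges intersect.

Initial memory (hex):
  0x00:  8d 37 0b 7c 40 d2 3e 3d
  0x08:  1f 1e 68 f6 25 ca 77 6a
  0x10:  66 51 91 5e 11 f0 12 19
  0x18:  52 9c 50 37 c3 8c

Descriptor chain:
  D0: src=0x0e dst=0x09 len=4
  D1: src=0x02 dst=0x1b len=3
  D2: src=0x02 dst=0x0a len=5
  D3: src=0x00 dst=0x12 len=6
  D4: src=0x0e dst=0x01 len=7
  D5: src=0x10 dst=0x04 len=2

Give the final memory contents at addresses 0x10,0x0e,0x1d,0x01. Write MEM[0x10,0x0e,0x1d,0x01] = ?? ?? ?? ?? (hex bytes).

MEM[0x10,0x0e,0x1d,0x01] = 66 3e 40 3e

[0] 0x0e->0x09 len=4 : 77 6a 66 51
[1] 0x02->0x1b len=3 : 0b 7c 40
[2] 0x02->0x0a len=5 : 0b 7c 40 d2 3e
[3] 0x00->0x12 len=6 : 8d 37 0b 7c 40 d2
[4] 0x0e->0x01 len=7 : 3e 6a 66 51 8d 37 0b
[5] 0x10->0x04 len=2 : 66 51
query mem[0x10]=0x66, mem[0x0e]=0x3e, mem[0x1d]=0x40, mem[0x01]=0x3e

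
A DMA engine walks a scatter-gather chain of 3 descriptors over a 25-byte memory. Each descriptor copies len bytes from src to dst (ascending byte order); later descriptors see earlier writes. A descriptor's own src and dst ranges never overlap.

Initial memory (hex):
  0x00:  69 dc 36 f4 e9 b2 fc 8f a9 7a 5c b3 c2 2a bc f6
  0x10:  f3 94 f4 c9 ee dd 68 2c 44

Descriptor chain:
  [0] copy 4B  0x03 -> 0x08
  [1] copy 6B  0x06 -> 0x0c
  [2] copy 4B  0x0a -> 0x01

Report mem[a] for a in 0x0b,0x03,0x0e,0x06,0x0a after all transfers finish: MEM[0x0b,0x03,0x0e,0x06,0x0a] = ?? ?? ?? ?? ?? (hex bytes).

  after D0: wrote 4B at 0x08 = f4e9b2fc
  after D1: wrote 6B at 0x0c = fc8ff4e9b2fc
  after D2: wrote 4B at 0x01 = b2fcfc8f
query mem[0x0b]=0xfc, mem[0x03]=0xfc, mem[0x0e]=0xf4, mem[0x06]=0xfc, mem[0x0a]=0xb2

MEM[0x0b,0x03,0x0e,0x06,0x0a] = fc fc f4 fc b2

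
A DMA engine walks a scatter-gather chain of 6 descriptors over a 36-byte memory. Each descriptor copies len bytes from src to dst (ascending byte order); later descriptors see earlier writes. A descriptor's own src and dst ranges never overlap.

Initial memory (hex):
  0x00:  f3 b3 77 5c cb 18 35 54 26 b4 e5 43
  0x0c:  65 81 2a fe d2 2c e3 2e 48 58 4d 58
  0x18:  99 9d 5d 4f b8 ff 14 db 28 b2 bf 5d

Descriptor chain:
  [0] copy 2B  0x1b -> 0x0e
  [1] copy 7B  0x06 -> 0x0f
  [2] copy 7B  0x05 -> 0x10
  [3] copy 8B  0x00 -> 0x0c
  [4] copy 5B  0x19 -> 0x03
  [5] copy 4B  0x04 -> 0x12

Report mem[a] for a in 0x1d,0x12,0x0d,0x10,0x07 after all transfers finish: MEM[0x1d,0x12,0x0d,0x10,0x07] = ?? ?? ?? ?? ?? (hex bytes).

#0 dst[0x0e+2] := {0x4f,0xb8}
#1 dst[0x0f+7] := {0x35,0x54,0x26,0xb4,0xe5,0x43,0x65}
#2 dst[0x10+7] := {0x18,0x35,0x54,0x26,0xb4,0xe5,0x43}
#3 dst[0x0c+8] := {0xf3,0xb3,0x77,0x5c,0xcb,0x18,0x35,0x54}
#4 dst[0x03+5] := {0x9d,0x5d,0x4f,0xb8,0xff}
#5 dst[0x12+4] := {0x5d,0x4f,0xb8,0xff}
query mem[0x1d]=0xff, mem[0x12]=0x5d, mem[0x0d]=0xb3, mem[0x10]=0xcb, mem[0x07]=0xff

MEM[0x1d,0x12,0x0d,0x10,0x07] = ff 5d b3 cb ff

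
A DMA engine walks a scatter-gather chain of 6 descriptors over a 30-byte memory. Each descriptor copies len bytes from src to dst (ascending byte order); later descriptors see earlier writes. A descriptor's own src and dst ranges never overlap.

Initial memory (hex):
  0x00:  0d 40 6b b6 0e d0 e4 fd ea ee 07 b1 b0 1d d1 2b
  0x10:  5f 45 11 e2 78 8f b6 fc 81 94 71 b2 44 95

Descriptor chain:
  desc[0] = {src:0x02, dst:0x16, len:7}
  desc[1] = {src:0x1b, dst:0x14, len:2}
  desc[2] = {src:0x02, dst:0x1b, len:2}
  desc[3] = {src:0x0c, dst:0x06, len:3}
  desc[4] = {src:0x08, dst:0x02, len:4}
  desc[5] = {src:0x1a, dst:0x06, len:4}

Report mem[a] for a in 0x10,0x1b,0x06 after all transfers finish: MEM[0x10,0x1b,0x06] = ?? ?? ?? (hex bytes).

MEM[0x10,0x1b,0x06] = 5f 6b e4

#0 dst[0x16+7] := {0x6b,0xb6,0x0e,0xd0,0xe4,0xfd,0xea}
#1 dst[0x14+2] := {0xfd,0xea}
#2 dst[0x1b+2] := {0x6b,0xb6}
#3 dst[0x06+3] := {0xb0,0x1d,0xd1}
#4 dst[0x02+4] := {0xd1,0xee,0x07,0xb1}
#5 dst[0x06+4] := {0xe4,0x6b,0xb6,0x95}
query mem[0x10]=0x5f, mem[0x1b]=0x6b, mem[0x06]=0xe4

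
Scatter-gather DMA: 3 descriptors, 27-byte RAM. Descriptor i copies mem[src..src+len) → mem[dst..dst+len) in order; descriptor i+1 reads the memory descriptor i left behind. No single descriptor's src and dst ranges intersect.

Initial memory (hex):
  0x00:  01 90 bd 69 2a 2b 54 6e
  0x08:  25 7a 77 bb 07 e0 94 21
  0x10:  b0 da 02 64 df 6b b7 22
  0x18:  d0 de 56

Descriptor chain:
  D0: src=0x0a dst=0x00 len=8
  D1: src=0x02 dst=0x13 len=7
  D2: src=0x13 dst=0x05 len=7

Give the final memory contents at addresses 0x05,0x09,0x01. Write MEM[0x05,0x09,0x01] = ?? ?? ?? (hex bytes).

MEM[0x05,0x09,0x01] = 07 b0 bb

  after D0: wrote 8B at 0x00 = 77bb07e09421b0da
  after D1: wrote 7B at 0x13 = 07e09421b0da25
  after D2: wrote 7B at 0x05 = 07e09421b0da25
query mem[0x05]=0x07, mem[0x09]=0xb0, mem[0x01]=0xbb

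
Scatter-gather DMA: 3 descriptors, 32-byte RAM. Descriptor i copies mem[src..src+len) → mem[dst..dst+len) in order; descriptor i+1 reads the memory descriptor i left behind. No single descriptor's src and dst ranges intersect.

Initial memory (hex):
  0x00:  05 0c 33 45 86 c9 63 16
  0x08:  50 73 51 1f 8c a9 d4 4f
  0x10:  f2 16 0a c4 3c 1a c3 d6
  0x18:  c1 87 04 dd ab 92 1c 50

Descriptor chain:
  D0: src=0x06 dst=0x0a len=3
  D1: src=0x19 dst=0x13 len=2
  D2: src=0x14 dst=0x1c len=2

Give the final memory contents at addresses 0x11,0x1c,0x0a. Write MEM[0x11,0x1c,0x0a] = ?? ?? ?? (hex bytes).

MEM[0x11,0x1c,0x0a] = 16 04 63

[0] 0x06->0x0a len=3 : 63 16 50
[1] 0x19->0x13 len=2 : 87 04
[2] 0x14->0x1c len=2 : 04 1a
query mem[0x11]=0x16, mem[0x1c]=0x04, mem[0x0a]=0x63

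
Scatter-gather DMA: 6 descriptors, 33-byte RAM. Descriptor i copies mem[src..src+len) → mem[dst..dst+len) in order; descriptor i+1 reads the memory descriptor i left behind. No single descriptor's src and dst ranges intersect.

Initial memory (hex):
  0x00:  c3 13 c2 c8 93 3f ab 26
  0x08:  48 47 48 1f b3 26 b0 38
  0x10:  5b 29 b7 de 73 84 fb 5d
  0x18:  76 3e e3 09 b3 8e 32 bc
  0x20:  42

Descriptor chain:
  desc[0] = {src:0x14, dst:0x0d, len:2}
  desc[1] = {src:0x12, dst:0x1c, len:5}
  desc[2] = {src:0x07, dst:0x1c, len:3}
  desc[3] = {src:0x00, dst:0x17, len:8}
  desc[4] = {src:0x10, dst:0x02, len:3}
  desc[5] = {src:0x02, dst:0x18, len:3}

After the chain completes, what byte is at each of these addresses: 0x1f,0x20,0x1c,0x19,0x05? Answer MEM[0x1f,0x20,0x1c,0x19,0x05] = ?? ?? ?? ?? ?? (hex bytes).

MEM[0x1f,0x20,0x1c,0x19,0x05] = 84 fb 3f 29 3f

#0 dst[0x0d+2] := {0x73,0x84}
#1 dst[0x1c+5] := {0xb7,0xde,0x73,0x84,0xfb}
#2 dst[0x1c+3] := {0x26,0x48,0x47}
#3 dst[0x17+8] := {0xc3,0x13,0xc2,0xc8,0x93,0x3f,0xab,0x26}
#4 dst[0x02+3] := {0x5b,0x29,0xb7}
#5 dst[0x18+3] := {0x5b,0x29,0xb7}
query mem[0x1f]=0x84, mem[0x20]=0xfb, mem[0x1c]=0x3f, mem[0x19]=0x29, mem[0x05]=0x3f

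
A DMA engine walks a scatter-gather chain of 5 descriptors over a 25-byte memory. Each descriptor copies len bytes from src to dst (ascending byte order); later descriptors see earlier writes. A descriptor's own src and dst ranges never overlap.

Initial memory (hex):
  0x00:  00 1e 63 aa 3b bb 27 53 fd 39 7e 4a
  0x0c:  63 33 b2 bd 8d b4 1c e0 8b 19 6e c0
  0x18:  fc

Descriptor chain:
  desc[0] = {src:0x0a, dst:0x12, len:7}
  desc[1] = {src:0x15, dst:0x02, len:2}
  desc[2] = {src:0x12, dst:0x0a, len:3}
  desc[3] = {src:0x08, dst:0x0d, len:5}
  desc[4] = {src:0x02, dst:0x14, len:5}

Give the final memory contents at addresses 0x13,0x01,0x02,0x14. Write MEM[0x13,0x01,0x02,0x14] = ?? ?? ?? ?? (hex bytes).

MEM[0x13,0x01,0x02,0x14] = 4a 1e 33 33

[0] 0x0a->0x12 len=7 : 7e 4a 63 33 b2 bd 8d
[1] 0x15->0x02 len=2 : 33 b2
[2] 0x12->0x0a len=3 : 7e 4a 63
[3] 0x08->0x0d len=5 : fd 39 7e 4a 63
[4] 0x02->0x14 len=5 : 33 b2 3b bb 27
query mem[0x13]=0x4a, mem[0x01]=0x1e, mem[0x02]=0x33, mem[0x14]=0x33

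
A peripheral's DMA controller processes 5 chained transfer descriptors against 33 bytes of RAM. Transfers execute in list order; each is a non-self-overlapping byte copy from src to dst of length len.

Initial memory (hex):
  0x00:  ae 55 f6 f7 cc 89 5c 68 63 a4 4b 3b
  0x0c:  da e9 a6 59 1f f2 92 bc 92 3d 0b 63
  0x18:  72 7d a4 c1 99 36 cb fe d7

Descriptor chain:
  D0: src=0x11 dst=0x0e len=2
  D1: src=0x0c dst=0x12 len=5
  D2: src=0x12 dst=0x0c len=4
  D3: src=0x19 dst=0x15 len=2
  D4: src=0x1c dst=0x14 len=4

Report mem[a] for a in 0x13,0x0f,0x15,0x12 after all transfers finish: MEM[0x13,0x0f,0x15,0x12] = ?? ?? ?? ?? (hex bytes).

  after D0: wrote 2B at 0x0e = f292
  after D1: wrote 5B at 0x12 = dae9f2921f
  after D2: wrote 4B at 0x0c = dae9f292
  after D3: wrote 2B at 0x15 = 7da4
  after D4: wrote 4B at 0x14 = 9936cbfe
query mem[0x13]=0xe9, mem[0x0f]=0x92, mem[0x15]=0x36, mem[0x12]=0xda

MEM[0x13,0x0f,0x15,0x12] = e9 92 36 da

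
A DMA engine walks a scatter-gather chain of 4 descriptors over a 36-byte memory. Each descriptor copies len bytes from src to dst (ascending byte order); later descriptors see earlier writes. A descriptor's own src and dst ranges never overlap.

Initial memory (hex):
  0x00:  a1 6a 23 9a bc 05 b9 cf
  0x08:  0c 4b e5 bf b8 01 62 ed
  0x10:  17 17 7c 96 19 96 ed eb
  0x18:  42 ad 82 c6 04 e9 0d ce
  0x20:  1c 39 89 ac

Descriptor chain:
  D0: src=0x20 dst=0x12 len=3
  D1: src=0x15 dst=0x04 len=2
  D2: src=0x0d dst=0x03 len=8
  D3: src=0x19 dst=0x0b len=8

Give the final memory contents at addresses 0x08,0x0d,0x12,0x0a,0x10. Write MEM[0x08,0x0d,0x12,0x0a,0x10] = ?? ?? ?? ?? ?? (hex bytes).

MEM[0x08,0x0d,0x12,0x0a,0x10] = 1c c6 1c 89 0d

[0] 0x20->0x12 len=3 : 1c 39 89
[1] 0x15->0x04 len=2 : 96 ed
[2] 0x0d->0x03 len=8 : 01 62 ed 17 17 1c 39 89
[3] 0x19->0x0b len=8 : ad 82 c6 04 e9 0d ce 1c
query mem[0x08]=0x1c, mem[0x0d]=0xc6, mem[0x12]=0x1c, mem[0x0a]=0x89, mem[0x10]=0x0d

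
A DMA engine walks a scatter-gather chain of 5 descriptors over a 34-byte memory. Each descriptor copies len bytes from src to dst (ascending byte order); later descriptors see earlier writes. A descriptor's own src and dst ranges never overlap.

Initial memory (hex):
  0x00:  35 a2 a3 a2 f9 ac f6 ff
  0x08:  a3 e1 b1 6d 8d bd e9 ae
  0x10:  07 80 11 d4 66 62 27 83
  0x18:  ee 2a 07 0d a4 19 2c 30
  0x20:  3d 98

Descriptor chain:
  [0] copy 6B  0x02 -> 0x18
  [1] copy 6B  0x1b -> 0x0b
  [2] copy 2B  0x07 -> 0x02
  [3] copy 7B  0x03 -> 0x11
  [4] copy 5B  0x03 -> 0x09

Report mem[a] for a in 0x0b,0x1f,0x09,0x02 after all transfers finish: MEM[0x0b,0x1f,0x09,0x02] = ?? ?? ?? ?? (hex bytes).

MEM[0x0b,0x1f,0x09,0x02] = ac 30 a3 ff

  after D0: wrote 6B at 0x18 = a3a2f9acf6ff
  after D1: wrote 6B at 0x0b = acf6ff2c303d
  after D2: wrote 2B at 0x02 = ffa3
  after D3: wrote 7B at 0x11 = a3f9acf6ffa3e1
  after D4: wrote 5B at 0x09 = a3f9acf6ff
query mem[0x0b]=0xac, mem[0x1f]=0x30, mem[0x09]=0xa3, mem[0x02]=0xff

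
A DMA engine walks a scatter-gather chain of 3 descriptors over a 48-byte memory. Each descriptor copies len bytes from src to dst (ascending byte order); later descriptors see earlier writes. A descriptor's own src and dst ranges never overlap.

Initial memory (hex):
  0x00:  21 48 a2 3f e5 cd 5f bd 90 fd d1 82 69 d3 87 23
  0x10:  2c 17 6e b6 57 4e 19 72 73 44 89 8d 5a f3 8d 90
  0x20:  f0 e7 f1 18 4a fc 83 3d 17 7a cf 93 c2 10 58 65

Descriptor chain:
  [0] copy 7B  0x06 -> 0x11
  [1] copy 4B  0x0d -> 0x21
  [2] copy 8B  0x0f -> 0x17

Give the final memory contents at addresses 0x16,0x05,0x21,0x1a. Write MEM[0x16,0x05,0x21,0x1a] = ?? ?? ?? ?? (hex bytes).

[0] 0x06->0x11 len=7 : 5f bd 90 fd d1 82 69
[1] 0x0d->0x21 len=4 : d3 87 23 2c
[2] 0x0f->0x17 len=8 : 23 2c 5f bd 90 fd d1 82
query mem[0x16]=0x82, mem[0x05]=0xcd, mem[0x21]=0xd3, mem[0x1a]=0xbd

MEM[0x16,0x05,0x21,0x1a] = 82 cd d3 bd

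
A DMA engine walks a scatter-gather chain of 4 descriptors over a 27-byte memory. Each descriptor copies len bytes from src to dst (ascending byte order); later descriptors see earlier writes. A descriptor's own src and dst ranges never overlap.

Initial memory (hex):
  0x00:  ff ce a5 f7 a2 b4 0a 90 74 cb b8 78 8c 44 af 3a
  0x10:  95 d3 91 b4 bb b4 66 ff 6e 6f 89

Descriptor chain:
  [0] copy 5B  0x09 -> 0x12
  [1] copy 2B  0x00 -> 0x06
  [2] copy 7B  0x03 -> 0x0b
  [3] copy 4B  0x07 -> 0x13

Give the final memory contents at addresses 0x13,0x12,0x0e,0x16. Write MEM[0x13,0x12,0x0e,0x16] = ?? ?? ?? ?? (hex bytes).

[0] 0x09->0x12 len=5 : cb b8 78 8c 44
[1] 0x00->0x06 len=2 : ff ce
[2] 0x03->0x0b len=7 : f7 a2 b4 ff ce 74 cb
[3] 0x07->0x13 len=4 : ce 74 cb b8
query mem[0x13]=0xce, mem[0x12]=0xcb, mem[0x0e]=0xff, mem[0x16]=0xb8

MEM[0x13,0x12,0x0e,0x16] = ce cb ff b8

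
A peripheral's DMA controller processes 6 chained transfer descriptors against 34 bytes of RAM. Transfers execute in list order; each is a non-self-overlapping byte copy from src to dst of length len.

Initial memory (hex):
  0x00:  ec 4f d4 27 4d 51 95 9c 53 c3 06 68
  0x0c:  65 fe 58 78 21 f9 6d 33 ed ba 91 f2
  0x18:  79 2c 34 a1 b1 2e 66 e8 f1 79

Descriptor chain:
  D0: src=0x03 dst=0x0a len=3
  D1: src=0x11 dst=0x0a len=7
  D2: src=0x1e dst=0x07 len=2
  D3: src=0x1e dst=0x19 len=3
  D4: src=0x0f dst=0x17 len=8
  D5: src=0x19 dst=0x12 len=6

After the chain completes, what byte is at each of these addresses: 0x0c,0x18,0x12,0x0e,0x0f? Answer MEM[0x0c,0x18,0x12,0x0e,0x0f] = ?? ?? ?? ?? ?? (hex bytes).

MEM[0x0c,0x18,0x12,0x0e,0x0f] = 33 f2 f9 ba 91

D0: mem[0x0a..0x0c] <- [27 4d 51]
D1: mem[0x0a..0x10] <- [f9 6d 33 ed ba 91 f2]
D2: mem[0x07..0x08] <- [66 e8]
D3: mem[0x19..0x1b] <- [66 e8 f1]
D4: mem[0x17..0x1e] <- [91 f2 f9 6d 33 ed ba 91]
D5: mem[0x12..0x17] <- [f9 6d 33 ed ba 91]
query mem[0x0c]=0x33, mem[0x18]=0xf2, mem[0x12]=0xf9, mem[0x0e]=0xba, mem[0x0f]=0x91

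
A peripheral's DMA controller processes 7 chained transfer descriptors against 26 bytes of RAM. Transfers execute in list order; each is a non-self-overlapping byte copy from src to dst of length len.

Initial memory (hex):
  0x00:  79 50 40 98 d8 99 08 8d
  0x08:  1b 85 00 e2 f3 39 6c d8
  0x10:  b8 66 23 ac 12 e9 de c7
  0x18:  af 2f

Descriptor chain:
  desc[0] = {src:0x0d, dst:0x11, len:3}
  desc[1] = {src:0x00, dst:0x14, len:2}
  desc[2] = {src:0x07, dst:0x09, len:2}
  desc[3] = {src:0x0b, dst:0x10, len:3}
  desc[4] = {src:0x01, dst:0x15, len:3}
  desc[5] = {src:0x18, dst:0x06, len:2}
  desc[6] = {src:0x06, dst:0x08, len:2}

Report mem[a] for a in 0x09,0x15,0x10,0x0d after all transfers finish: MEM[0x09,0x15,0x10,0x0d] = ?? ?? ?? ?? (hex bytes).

MEM[0x09,0x15,0x10,0x0d] = 2f 50 e2 39

  after D0: wrote 3B at 0x11 = 396cd8
  after D1: wrote 2B at 0x14 = 7950
  after D2: wrote 2B at 0x09 = 8d1b
  after D3: wrote 3B at 0x10 = e2f339
  after D4: wrote 3B at 0x15 = 504098
  after D5: wrote 2B at 0x06 = af2f
  after D6: wrote 2B at 0x08 = af2f
query mem[0x09]=0x2f, mem[0x15]=0x50, mem[0x10]=0xe2, mem[0x0d]=0x39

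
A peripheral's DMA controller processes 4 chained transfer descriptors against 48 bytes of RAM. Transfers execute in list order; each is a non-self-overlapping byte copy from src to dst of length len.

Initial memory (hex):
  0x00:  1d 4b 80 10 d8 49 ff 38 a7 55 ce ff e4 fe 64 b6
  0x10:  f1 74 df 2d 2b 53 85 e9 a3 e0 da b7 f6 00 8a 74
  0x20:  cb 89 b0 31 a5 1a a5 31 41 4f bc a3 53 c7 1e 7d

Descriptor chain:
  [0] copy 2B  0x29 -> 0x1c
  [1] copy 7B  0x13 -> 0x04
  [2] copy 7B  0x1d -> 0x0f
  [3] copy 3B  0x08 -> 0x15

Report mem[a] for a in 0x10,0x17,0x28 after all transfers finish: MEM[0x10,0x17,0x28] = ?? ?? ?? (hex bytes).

  after D0: wrote 2B at 0x1c = 4fbc
  after D1: wrote 7B at 0x04 = 2d2b5385e9a3e0
  after D2: wrote 7B at 0x0f = bc8a74cb89b031
  after D3: wrote 3B at 0x15 = e9a3e0
query mem[0x10]=0x8a, mem[0x17]=0xe0, mem[0x28]=0x41

MEM[0x10,0x17,0x28] = 8a e0 41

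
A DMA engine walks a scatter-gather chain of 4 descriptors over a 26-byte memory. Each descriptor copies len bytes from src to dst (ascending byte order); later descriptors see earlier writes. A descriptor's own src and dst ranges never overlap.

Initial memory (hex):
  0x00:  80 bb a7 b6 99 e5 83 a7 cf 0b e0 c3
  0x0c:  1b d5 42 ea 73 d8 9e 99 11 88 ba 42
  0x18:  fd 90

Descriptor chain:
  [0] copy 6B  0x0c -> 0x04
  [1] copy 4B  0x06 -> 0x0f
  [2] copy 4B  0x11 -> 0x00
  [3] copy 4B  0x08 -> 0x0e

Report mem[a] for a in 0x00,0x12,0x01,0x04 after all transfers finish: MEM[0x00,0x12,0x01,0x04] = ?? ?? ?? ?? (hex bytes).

  after D0: wrote 6B at 0x04 = 1bd542ea73d8
  after D1: wrote 4B at 0x0f = 42ea73d8
  after D2: wrote 4B at 0x00 = 73d89911
  after D3: wrote 4B at 0x0e = 73d8e0c3
query mem[0x00]=0x73, mem[0x12]=0xd8, mem[0x01]=0xd8, mem[0x04]=0x1b

MEM[0x00,0x12,0x01,0x04] = 73 d8 d8 1b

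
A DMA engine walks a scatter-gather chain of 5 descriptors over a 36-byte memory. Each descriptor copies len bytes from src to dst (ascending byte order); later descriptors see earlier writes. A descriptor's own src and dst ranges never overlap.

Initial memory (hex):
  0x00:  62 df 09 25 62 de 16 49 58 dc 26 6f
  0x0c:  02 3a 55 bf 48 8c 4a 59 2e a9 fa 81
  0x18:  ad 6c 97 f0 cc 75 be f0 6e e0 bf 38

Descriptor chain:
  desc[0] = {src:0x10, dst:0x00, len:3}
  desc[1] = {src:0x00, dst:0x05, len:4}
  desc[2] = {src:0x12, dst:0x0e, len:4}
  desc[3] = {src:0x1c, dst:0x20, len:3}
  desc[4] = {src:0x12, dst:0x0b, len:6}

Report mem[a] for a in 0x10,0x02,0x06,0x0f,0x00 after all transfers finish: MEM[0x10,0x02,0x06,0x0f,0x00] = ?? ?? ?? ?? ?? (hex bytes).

MEM[0x10,0x02,0x06,0x0f,0x00] = 81 4a 8c fa 48

[0] 0x10->0x00 len=3 : 48 8c 4a
[1] 0x00->0x05 len=4 : 48 8c 4a 25
[2] 0x12->0x0e len=4 : 4a 59 2e a9
[3] 0x1c->0x20 len=3 : cc 75 be
[4] 0x12->0x0b len=6 : 4a 59 2e a9 fa 81
query mem[0x10]=0x81, mem[0x02]=0x4a, mem[0x06]=0x8c, mem[0x0f]=0xfa, mem[0x00]=0x48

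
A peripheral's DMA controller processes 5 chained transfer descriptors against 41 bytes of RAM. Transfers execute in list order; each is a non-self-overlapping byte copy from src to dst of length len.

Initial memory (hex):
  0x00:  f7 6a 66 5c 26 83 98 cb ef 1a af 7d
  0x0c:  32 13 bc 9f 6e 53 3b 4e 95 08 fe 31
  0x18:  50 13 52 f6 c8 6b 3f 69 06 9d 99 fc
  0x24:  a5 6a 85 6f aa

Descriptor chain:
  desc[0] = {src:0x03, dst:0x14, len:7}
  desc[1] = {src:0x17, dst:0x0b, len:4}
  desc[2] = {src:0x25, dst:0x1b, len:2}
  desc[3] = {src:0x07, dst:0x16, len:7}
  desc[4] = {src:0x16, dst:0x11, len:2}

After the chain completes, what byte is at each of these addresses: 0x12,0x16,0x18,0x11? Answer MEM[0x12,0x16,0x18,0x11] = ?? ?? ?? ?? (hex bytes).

MEM[0x12,0x16,0x18,0x11] = ef cb 1a cb

[0] 0x03->0x14 len=7 : 5c 26 83 98 cb ef 1a
[1] 0x17->0x0b len=4 : 98 cb ef 1a
[2] 0x25->0x1b len=2 : 6a 85
[3] 0x07->0x16 len=7 : cb ef 1a af 98 cb ef
[4] 0x16->0x11 len=2 : cb ef
query mem[0x12]=0xef, mem[0x16]=0xcb, mem[0x18]=0x1a, mem[0x11]=0xcb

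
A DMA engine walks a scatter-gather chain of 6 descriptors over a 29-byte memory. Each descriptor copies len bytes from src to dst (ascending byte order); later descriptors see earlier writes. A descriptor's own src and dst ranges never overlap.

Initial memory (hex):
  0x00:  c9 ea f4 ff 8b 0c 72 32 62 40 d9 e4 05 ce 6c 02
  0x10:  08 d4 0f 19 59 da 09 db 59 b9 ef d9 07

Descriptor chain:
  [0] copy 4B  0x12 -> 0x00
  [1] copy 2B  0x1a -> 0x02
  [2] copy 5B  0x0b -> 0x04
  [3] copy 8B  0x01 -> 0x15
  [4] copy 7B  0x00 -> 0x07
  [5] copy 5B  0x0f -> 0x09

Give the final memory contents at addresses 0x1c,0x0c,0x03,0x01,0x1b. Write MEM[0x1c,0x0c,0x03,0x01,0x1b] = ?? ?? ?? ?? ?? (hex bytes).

  after D0: wrote 4B at 0x00 = 0f1959da
  after D1: wrote 2B at 0x02 = efd9
  after D2: wrote 5B at 0x04 = e405ce6c02
  after D3: wrote 8B at 0x15 = 19efd9e405ce6c02
  after D4: wrote 7B at 0x07 = 0f19efd9e405ce
  after D5: wrote 5B at 0x09 = 0208d40f19
query mem[0x1c]=0x02, mem[0x0c]=0x0f, mem[0x03]=0xd9, mem[0x01]=0x19, mem[0x1b]=0x6c

MEM[0x1c,0x0c,0x03,0x01,0x1b] = 02 0f d9 19 6c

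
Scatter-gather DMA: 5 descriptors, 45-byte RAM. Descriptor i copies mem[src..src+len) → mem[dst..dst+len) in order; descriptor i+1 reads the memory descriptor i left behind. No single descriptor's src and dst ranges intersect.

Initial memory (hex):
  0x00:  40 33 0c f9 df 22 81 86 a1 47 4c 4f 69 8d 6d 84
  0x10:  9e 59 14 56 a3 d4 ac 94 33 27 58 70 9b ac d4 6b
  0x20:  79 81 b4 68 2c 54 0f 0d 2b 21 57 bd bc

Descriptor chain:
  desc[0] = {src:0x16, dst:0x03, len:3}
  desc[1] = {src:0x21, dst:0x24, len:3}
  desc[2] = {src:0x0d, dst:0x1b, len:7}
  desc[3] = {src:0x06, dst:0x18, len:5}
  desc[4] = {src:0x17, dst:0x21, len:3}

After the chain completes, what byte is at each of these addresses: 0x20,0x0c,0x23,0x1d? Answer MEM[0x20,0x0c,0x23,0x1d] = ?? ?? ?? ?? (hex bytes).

D0: mem[0x03..0x05] <- [ac 94 33]
D1: mem[0x24..0x26] <- [81 b4 68]
D2: mem[0x1b..0x21] <- [8d 6d 84 9e 59 14 56]
D3: mem[0x18..0x1c] <- [81 86 a1 47 4c]
D4: mem[0x21..0x23] <- [94 81 86]
query mem[0x20]=0x14, mem[0x0c]=0x69, mem[0x23]=0x86, mem[0x1d]=0x84

MEM[0x20,0x0c,0x23,0x1d] = 14 69 86 84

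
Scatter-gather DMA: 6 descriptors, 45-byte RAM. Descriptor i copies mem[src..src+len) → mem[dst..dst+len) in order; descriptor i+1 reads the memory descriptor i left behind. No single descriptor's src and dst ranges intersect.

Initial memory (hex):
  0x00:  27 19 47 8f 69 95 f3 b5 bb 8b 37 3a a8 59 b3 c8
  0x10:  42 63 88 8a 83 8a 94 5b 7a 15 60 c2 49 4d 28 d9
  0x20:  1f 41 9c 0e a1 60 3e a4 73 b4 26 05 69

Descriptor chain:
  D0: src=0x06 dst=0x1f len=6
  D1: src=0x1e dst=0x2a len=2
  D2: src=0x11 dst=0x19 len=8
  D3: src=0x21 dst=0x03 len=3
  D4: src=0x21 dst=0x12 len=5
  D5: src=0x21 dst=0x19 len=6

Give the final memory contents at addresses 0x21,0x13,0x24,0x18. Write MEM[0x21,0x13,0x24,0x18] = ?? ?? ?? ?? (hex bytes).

MEM[0x21,0x13,0x24,0x18] = bb 8b 3a 7a

  after D0: wrote 6B at 0x1f = f3b5bb8b373a
  after D1: wrote 2B at 0x2a = 28f3
  after D2: wrote 8B at 0x19 = 63888a838a945b7a
  after D3: wrote 3B at 0x03 = bb8b37
  after D4: wrote 5B at 0x12 = bb8b373a60
  after D5: wrote 6B at 0x19 = bb8b373a603e
query mem[0x21]=0xbb, mem[0x13]=0x8b, mem[0x24]=0x3a, mem[0x18]=0x7a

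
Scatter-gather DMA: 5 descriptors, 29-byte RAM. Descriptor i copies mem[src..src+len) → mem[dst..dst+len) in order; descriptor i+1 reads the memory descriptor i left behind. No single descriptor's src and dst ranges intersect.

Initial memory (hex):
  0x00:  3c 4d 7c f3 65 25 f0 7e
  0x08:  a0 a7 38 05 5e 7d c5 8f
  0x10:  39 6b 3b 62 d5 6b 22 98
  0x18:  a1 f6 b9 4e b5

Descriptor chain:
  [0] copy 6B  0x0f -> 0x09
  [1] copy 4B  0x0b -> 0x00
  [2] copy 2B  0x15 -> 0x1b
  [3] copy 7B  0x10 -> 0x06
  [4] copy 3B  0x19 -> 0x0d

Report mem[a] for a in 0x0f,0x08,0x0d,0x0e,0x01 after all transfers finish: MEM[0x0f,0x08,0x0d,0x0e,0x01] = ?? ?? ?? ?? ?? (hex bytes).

  after D0: wrote 6B at 0x09 = 8f396b3b62d5
  after D1: wrote 4B at 0x00 = 6b3b62d5
  after D2: wrote 2B at 0x1b = 6b22
  after D3: wrote 7B at 0x06 = 396b3b62d56b22
  after D4: wrote 3B at 0x0d = f6b96b
query mem[0x0f]=0x6b, mem[0x08]=0x3b, mem[0x0d]=0xf6, mem[0x0e]=0xb9, mem[0x01]=0x3b

MEM[0x0f,0x08,0x0d,0x0e,0x01] = 6b 3b f6 b9 3b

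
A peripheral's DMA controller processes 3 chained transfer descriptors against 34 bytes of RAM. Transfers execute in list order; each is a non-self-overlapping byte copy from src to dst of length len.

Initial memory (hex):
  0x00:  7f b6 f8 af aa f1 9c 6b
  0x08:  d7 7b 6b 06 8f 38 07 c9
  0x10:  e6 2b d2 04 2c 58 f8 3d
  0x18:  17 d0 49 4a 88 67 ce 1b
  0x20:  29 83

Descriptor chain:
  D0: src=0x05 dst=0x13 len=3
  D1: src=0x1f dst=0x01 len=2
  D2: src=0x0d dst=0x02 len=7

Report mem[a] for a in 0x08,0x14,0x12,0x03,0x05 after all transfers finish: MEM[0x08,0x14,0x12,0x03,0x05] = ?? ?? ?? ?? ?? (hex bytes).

MEM[0x08,0x14,0x12,0x03,0x05] = f1 9c d2 07 e6

[0] 0x05->0x13 len=3 : f1 9c 6b
[1] 0x1f->0x01 len=2 : 1b 29
[2] 0x0d->0x02 len=7 : 38 07 c9 e6 2b d2 f1
query mem[0x08]=0xf1, mem[0x14]=0x9c, mem[0x12]=0xd2, mem[0x03]=0x07, mem[0x05]=0xe6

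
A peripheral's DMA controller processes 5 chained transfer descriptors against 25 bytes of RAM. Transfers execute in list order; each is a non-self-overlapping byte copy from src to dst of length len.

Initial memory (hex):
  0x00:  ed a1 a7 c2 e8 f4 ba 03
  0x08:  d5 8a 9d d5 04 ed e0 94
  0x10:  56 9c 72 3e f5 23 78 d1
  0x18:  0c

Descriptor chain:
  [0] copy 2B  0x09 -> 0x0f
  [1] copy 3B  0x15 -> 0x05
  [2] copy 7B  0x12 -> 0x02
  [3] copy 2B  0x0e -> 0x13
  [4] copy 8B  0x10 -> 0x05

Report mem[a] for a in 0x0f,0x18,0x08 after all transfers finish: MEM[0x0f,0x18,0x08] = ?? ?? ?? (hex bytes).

#0 dst[0x0f+2] := {0x8a,0x9d}
#1 dst[0x05+3] := {0x23,0x78,0xd1}
#2 dst[0x02+7] := {0x72,0x3e,0xf5,0x23,0x78,0xd1,0x0c}
#3 dst[0x13+2] := {0xe0,0x8a}
#4 dst[0x05+8] := {0x9d,0x9c,0x72,0xe0,0x8a,0x23,0x78,0xd1}
query mem[0x0f]=0x8a, mem[0x18]=0x0c, mem[0x08]=0xe0

MEM[0x0f,0x18,0x08] = 8a 0c e0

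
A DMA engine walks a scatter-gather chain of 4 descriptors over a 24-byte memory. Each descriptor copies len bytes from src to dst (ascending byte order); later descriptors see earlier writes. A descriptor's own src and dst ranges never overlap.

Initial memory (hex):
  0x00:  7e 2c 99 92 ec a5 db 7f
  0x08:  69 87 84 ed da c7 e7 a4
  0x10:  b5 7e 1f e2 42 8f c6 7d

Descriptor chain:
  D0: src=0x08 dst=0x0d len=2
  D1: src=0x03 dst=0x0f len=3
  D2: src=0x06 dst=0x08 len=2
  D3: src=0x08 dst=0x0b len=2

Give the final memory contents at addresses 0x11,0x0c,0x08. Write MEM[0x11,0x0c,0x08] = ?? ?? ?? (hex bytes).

[0] 0x08->0x0d len=2 : 69 87
[1] 0x03->0x0f len=3 : 92 ec a5
[2] 0x06->0x08 len=2 : db 7f
[3] 0x08->0x0b len=2 : db 7f
query mem[0x11]=0xa5, mem[0x0c]=0x7f, mem[0x08]=0xdb

MEM[0x11,0x0c,0x08] = a5 7f db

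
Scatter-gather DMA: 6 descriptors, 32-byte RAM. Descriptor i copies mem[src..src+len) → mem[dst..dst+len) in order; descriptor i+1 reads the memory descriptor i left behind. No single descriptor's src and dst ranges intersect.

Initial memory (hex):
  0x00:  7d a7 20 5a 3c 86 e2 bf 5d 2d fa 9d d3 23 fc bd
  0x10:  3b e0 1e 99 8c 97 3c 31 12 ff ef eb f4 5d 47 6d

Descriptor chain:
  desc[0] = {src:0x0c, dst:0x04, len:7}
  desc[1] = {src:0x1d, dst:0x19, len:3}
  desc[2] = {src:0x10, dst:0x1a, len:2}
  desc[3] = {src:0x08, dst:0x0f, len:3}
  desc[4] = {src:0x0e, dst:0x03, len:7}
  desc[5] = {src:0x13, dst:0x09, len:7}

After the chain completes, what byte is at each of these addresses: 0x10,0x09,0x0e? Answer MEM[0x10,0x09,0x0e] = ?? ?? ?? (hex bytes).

MEM[0x10,0x09,0x0e] = e0 99 12

D0: mem[0x04..0x0a] <- [d3 23 fc bd 3b e0 1e]
D1: mem[0x19..0x1b] <- [5d 47 6d]
D2: mem[0x1a..0x1b] <- [3b e0]
D3: mem[0x0f..0x11] <- [3b e0 1e]
D4: mem[0x03..0x09] <- [fc 3b e0 1e 1e 99 8c]
D5: mem[0x09..0x0f] <- [99 8c 97 3c 31 12 5d]
query mem[0x10]=0xe0, mem[0x09]=0x99, mem[0x0e]=0x12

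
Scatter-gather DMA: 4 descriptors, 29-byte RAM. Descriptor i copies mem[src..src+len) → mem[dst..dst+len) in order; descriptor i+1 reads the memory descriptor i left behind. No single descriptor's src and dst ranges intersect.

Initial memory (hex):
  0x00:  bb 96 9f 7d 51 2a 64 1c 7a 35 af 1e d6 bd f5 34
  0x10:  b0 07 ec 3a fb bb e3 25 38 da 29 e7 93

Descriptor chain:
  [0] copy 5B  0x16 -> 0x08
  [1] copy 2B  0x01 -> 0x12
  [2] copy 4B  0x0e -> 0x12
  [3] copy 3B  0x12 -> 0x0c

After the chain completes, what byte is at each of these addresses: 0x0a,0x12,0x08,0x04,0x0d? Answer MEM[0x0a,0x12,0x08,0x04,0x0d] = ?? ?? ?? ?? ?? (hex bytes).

MEM[0x0a,0x12,0x08,0x04,0x0d] = 38 f5 e3 51 34

D0: mem[0x08..0x0c] <- [e3 25 38 da 29]
D1: mem[0x12..0x13] <- [96 9f]
D2: mem[0x12..0x15] <- [f5 34 b0 07]
D3: mem[0x0c..0x0e] <- [f5 34 b0]
query mem[0x0a]=0x38, mem[0x12]=0xf5, mem[0x08]=0xe3, mem[0x04]=0x51, mem[0x0d]=0x34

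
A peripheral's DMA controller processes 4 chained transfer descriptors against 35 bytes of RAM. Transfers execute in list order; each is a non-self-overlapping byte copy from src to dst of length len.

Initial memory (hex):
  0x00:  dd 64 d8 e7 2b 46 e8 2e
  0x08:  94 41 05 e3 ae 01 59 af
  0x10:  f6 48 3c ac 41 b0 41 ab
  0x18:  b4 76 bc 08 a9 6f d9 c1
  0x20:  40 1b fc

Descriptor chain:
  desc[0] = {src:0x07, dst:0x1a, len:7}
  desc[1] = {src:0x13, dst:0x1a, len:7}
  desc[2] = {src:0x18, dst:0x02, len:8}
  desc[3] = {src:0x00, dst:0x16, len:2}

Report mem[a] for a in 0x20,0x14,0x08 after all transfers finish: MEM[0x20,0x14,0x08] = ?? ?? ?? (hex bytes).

#0 dst[0x1a+7] := {0x2e,0x94,0x41,0x05,0xe3,0xae,0x01}
#1 dst[0x1a+7] := {0xac,0x41,0xb0,0x41,0xab,0xb4,0x76}
#2 dst[0x02+8] := {0xb4,0x76,0xac,0x41,0xb0,0x41,0xab,0xb4}
#3 dst[0x16+2] := {0xdd,0x64}
query mem[0x20]=0x76, mem[0x14]=0x41, mem[0x08]=0xab

MEM[0x20,0x14,0x08] = 76 41 ab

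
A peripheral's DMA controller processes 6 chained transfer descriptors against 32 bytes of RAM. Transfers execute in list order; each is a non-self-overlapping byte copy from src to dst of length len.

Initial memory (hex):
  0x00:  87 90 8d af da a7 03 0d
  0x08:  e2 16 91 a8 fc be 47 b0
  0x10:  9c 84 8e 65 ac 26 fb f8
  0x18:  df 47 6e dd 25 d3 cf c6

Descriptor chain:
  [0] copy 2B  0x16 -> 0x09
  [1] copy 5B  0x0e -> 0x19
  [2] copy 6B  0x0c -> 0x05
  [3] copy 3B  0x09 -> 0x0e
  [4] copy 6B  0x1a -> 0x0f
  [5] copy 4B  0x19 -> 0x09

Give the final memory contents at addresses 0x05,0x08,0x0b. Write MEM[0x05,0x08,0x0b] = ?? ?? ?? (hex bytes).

  after D0: wrote 2B at 0x09 = fbf8
  after D1: wrote 5B at 0x19 = 47b09c848e
  after D2: wrote 6B at 0x05 = fcbe47b09c84
  after D3: wrote 3B at 0x0e = 9c84a8
  after D4: wrote 6B at 0x0f = b09c848ecfc6
  after D5: wrote 4B at 0x09 = 47b09c84
query mem[0x05]=0xfc, mem[0x08]=0xb0, mem[0x0b]=0x9c

MEM[0x05,0x08,0x0b] = fc b0 9c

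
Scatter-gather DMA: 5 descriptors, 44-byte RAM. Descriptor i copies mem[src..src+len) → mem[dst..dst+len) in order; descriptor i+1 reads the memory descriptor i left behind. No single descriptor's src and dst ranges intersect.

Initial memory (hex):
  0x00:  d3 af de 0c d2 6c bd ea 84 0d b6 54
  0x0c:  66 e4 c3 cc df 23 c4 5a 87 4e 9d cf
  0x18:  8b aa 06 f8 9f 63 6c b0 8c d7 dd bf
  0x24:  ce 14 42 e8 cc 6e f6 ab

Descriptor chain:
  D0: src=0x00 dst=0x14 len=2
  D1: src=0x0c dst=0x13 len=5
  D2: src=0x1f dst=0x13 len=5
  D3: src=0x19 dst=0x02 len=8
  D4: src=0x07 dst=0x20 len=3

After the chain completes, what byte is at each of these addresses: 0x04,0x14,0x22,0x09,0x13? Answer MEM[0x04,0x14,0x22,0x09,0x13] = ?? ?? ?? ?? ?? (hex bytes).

D0: mem[0x14..0x15] <- [d3 af]
D1: mem[0x13..0x17] <- [66 e4 c3 cc df]
D2: mem[0x13..0x17] <- [b0 8c d7 dd bf]
D3: mem[0x02..0x09] <- [aa 06 f8 9f 63 6c b0 8c]
D4: mem[0x20..0x22] <- [6c b0 8c]
query mem[0x04]=0xf8, mem[0x14]=0x8c, mem[0x22]=0x8c, mem[0x09]=0x8c, mem[0x13]=0xb0

MEM[0x04,0x14,0x22,0x09,0x13] = f8 8c 8c 8c b0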